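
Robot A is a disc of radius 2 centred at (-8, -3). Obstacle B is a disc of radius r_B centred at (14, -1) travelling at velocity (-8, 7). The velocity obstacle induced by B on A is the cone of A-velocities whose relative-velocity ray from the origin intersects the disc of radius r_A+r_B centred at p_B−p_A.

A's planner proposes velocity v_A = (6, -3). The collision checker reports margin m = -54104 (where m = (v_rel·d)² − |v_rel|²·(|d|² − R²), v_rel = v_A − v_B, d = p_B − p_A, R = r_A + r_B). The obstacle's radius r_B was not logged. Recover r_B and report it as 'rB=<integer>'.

m = -54104
d = (22, 2);  v_rel = (14, -10),  |v_rel|² = 296
v_rel×d = (14)·(2) − (-10)·(22) = 248
since m = R²·296 − 248²:  R² = (61504 + -54104) / 296 = 25
R = √25 = 5  ⇒  r_B = 5 − 2 = 3

rB=3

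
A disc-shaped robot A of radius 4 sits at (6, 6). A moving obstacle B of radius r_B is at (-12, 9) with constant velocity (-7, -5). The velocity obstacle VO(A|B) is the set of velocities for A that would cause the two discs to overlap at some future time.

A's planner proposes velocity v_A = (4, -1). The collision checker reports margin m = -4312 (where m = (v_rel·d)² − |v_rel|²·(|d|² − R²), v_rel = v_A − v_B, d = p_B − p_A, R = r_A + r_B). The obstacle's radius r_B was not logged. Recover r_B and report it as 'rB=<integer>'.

m = -4312
d = (-18, 3);  v_rel = (11, 4),  |v_rel|² = 137
v_rel×d = (11)·(3) − (4)·(-18) = 105
since m = R²·137 − 105²:  R² = (11025 + -4312) / 137 = 49
R = √49 = 7  ⇒  r_B = 7 − 4 = 3

rB=3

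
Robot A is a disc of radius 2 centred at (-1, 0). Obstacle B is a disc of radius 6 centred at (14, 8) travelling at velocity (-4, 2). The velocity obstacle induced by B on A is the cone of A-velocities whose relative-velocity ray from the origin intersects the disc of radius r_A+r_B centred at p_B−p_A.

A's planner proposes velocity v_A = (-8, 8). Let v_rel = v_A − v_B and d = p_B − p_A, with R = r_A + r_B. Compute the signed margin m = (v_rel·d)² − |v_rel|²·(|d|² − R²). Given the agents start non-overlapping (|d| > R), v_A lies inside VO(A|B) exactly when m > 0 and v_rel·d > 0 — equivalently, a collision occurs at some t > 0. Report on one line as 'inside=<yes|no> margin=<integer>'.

d = (15, 8),  |d|² = 289;  R = 2+6 = 8,  c = 289−8² = 225
v_rel = (-4, 6),  |v_rel|² = 52;  v_rel·d = (-4)·(15) + (6)·(8) = -12
52·t² + 24·t + 225 = 0  ⇒  m = (-12)² − 52·225 = -11556
m = -11556 < 0,  v_rel·d = -12 < 0  ⇒  outside

inside=no margin=-11556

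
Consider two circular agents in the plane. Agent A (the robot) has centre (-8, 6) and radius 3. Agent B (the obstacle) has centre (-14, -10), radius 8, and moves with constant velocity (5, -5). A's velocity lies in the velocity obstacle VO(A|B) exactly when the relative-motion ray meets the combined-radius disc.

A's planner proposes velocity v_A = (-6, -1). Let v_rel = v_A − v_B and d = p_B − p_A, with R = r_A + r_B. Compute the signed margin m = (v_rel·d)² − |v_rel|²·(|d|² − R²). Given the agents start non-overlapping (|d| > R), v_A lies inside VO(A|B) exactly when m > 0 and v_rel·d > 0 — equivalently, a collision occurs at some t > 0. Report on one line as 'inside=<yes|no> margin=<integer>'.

d = (-6, -16),  |d|² = 292;  R = 3+8 = 11,  c = 292−11² = 171
v_rel = (-11, 4),  |v_rel|² = 137;  v_rel·d = (-11)·(-6) + (4)·(-16) = 2
137·t² − 4·t + 171 = 0  ⇒  m = 2² − 137·171 = -23423
m = -23423 < 0,  v_rel·d = 2 > 0  ⇒  outside

inside=no margin=-23423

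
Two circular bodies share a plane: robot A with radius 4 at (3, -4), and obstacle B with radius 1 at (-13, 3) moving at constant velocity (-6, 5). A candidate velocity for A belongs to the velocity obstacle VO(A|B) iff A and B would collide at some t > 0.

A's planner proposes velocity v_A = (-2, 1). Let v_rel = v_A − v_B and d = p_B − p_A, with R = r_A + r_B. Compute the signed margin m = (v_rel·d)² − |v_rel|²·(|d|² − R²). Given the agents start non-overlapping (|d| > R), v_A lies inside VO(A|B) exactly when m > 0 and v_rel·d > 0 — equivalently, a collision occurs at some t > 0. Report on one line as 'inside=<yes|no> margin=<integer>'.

d = (-16, 7),  |d|² = 305;  R = 4+1 = 5,  c = 305−5² = 280
v_rel = (4, -4),  |v_rel|² = 32;  v_rel·d = (4)·(-16) + (-4)·(7) = -92
32·t² + 184·t + 280 = 0  ⇒  m = (-92)² − 32·280 = -496
m = -496 < 0,  v_rel·d = -92 < 0  ⇒  outside

inside=no margin=-496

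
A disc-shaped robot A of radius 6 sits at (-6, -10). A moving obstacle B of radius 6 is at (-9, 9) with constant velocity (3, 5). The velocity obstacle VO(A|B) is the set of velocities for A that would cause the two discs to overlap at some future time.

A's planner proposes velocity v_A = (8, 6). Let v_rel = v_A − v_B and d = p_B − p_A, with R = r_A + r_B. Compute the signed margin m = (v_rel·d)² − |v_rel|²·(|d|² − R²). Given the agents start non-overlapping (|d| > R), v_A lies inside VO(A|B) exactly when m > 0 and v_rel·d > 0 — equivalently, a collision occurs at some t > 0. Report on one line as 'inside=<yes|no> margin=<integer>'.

d = (-3, 19),  |d|² = 370;  R = 6+6 = 12,  c = 370−12² = 226
v_rel = (5, 1),  |v_rel|² = 26;  v_rel·d = (5)·(-3) + (1)·(19) = 4
26·t² − 8·t + 226 = 0  ⇒  m = 4² − 26·226 = -5860
m = -5860 < 0,  v_rel·d = 4 > 0  ⇒  outside

inside=no margin=-5860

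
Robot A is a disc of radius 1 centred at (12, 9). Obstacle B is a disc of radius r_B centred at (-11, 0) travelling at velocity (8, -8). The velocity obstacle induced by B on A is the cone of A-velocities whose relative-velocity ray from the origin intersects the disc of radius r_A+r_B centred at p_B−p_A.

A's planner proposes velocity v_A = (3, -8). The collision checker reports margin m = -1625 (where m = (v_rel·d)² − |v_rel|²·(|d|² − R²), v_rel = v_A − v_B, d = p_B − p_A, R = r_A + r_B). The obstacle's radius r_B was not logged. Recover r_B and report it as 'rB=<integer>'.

m = -1625
d = (-23, -9);  v_rel = (-5, 0),  |v_rel|² = 25
v_rel×d = (-5)·(-9) − (0)·(-23) = 45
since m = R²·25 − 45²:  R² = (2025 + -1625) / 25 = 16
R = √16 = 4  ⇒  r_B = 4 − 1 = 3

rB=3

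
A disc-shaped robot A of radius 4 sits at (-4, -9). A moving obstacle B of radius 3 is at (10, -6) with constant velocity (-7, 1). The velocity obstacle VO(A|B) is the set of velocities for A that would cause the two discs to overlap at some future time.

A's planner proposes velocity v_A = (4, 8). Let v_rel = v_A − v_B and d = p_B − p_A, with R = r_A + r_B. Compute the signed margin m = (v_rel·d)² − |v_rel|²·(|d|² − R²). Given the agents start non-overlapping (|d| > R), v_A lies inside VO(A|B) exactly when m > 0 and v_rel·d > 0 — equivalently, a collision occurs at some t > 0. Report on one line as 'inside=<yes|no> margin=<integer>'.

d = (14, 3),  |d|² = 205;  R = 4+3 = 7,  c = 205−7² = 156
v_rel = (11, 7),  |v_rel|² = 170;  v_rel·d = (11)·(14) + (7)·(3) = 175
170·t² − 350·t + 156 = 0  ⇒  m = 175² − 170·156 = 4105
m = 4105 > 0,  v_rel·d = 175 > 0  ⇒  inside

inside=yes margin=4105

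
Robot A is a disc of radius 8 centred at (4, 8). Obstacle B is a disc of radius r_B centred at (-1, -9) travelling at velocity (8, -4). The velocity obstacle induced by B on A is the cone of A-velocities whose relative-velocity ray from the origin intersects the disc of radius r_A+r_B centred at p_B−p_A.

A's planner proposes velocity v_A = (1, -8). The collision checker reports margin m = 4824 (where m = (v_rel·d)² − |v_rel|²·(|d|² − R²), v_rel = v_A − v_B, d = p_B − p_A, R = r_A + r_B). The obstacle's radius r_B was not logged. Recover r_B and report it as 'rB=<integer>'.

m = 4824
d = (-5, -17);  v_rel = (-7, -4),  |v_rel|² = 65
v_rel×d = (-7)·(-17) − (-4)·(-5) = 99
since m = R²·65 − 99²:  R² = (9801 + 4824) / 65 = 225
R = √225 = 15  ⇒  r_B = 15 − 8 = 7

rB=7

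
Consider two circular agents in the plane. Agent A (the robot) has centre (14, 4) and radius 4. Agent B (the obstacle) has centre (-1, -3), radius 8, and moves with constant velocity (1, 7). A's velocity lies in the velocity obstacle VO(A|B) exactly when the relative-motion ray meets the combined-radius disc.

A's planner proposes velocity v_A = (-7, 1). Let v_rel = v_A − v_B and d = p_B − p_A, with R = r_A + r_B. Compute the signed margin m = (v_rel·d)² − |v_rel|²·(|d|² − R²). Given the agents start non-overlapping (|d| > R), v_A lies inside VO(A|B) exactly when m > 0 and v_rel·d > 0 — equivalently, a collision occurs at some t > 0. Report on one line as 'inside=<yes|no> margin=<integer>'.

d = (-15, -7),  |d|² = 274;  R = 4+8 = 12,  c = 274−12² = 130
v_rel = (-8, -6),  |v_rel|² = 100;  v_rel·d = (-8)·(-15) + (-6)·(-7) = 162
100·t² − 324·t + 130 = 0  ⇒  m = 162² − 100·130 = 13244
m = 13244 > 0,  v_rel·d = 162 > 0  ⇒  inside

inside=yes margin=13244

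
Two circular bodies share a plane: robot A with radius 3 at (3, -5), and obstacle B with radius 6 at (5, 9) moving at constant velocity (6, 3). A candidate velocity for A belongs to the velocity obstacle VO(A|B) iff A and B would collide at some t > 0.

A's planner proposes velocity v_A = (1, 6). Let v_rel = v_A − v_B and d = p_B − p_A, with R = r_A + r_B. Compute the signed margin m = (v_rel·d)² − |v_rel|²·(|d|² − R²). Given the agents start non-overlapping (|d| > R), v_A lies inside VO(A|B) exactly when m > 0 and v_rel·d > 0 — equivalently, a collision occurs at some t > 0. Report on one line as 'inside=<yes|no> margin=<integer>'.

d = (2, 14),  |d|² = 200;  R = 3+6 = 9,  c = 200−9² = 119
v_rel = (-5, 3),  |v_rel|² = 34;  v_rel·d = (-5)·(2) + (3)·(14) = 32
34·t² − 64·t + 119 = 0  ⇒  m = 32² − 34·119 = -3022
m = -3022 < 0,  v_rel·d = 32 > 0  ⇒  outside

inside=no margin=-3022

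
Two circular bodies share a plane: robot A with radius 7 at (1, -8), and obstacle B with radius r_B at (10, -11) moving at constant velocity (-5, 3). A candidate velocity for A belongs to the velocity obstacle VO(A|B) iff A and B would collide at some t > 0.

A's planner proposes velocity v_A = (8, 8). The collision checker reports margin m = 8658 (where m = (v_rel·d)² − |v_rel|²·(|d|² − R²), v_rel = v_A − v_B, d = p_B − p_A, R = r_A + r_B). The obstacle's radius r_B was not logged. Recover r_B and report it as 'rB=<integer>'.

m = 8658
d = (9, -3);  v_rel = (13, 5),  |v_rel|² = 194
v_rel×d = (13)·(-3) − (5)·(9) = -84
since m = R²·194 − (-84)²:  R² = (7056 + 8658) / 194 = 81
R = √81 = 9  ⇒  r_B = 9 − 7 = 2

rB=2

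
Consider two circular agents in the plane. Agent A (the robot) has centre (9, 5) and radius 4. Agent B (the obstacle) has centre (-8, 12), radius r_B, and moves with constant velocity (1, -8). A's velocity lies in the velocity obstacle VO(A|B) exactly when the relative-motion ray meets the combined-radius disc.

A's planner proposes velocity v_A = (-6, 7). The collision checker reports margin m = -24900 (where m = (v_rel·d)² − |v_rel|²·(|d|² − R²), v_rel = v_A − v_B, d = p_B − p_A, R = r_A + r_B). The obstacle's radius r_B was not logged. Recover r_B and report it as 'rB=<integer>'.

m = -24900
d = (-17, 7);  v_rel = (-7, 15),  |v_rel|² = 274
v_rel×d = (-7)·(7) − (15)·(-17) = 206
since m = R²·274 − 206²:  R² = (42436 + -24900) / 274 = 64
R = √64 = 8  ⇒  r_B = 8 − 4 = 4

rB=4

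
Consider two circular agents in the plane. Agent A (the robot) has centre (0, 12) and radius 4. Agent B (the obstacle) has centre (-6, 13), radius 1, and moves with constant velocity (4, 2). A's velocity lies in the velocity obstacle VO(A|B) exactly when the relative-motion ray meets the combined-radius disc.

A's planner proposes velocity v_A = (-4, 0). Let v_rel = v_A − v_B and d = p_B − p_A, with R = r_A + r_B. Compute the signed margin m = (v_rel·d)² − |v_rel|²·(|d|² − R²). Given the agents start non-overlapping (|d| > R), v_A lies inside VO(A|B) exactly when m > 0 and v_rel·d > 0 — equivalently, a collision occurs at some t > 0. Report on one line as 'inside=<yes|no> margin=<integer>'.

d = (-6, 1),  |d|² = 37;  R = 4+1 = 5,  c = 37−5² = 12
v_rel = (-8, -2),  |v_rel|² = 68;  v_rel·d = (-8)·(-6) + (-2)·(1) = 46
68·t² − 92·t + 12 = 0  ⇒  m = 46² − 68·12 = 1300
m = 1300 > 0,  v_rel·d = 46 > 0  ⇒  inside

inside=yes margin=1300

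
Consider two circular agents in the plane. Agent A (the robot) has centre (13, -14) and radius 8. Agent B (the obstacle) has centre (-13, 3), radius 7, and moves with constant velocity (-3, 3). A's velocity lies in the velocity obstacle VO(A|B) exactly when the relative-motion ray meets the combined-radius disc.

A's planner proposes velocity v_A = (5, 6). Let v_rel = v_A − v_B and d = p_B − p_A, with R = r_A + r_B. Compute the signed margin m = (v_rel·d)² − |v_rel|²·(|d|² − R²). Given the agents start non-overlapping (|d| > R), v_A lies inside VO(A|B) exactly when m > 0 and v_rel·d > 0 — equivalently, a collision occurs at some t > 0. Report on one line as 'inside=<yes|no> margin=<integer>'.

d = (-26, 17),  |d|² = 965;  R = 8+7 = 15,  c = 965−15² = 740
v_rel = (8, 3),  |v_rel|² = 73;  v_rel·d = (8)·(-26) + (3)·(17) = -157
73·t² + 314·t + 740 = 0  ⇒  m = (-157)² − 73·740 = -29371
m = -29371 < 0,  v_rel·d = -157 < 0  ⇒  outside

inside=no margin=-29371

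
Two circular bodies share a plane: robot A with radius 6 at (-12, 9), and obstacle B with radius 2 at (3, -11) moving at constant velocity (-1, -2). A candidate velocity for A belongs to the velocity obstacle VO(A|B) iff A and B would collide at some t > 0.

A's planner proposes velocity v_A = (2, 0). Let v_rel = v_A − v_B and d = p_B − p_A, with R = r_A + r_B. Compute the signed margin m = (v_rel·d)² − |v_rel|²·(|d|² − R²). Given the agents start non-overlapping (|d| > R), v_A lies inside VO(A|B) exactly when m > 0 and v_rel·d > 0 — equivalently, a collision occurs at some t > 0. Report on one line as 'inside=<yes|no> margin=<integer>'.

d = (15, -20),  |d|² = 625;  R = 6+2 = 8,  c = 625−8² = 561
v_rel = (3, 2),  |v_rel|² = 13;  v_rel·d = (3)·(15) + (2)·(-20) = 5
13·t² − 10·t + 561 = 0  ⇒  m = 5² − 13·561 = -7268
m = -7268 < 0,  v_rel·d = 5 > 0  ⇒  outside

inside=no margin=-7268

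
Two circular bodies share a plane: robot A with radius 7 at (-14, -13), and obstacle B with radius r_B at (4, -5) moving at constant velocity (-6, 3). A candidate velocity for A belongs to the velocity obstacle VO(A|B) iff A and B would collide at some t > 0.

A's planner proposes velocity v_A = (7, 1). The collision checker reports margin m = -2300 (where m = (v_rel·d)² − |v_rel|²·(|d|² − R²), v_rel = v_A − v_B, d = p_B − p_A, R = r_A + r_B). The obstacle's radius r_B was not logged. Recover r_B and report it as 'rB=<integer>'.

m = -2300
d = (18, 8);  v_rel = (13, -2),  |v_rel|² = 173
v_rel×d = (13)·(8) − (-2)·(18) = 140
since m = R²·173 − 140²:  R² = (19600 + -2300) / 173 = 100
R = √100 = 10  ⇒  r_B = 10 − 7 = 3

rB=3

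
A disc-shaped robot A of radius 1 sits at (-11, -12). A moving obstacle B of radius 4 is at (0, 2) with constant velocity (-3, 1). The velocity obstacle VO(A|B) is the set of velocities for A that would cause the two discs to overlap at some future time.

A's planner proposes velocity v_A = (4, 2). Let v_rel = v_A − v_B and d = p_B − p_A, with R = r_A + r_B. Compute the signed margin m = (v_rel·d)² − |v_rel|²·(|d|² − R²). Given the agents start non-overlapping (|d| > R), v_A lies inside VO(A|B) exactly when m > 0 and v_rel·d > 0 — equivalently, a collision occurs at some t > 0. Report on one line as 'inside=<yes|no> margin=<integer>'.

d = (11, 14),  |d|² = 317;  R = 1+4 = 5,  c = 317−5² = 292
v_rel = (7, 1),  |v_rel|² = 50;  v_rel·d = (7)·(11) + (1)·(14) = 91
50·t² − 182·t + 292 = 0  ⇒  m = 91² − 50·292 = -6319
m = -6319 < 0,  v_rel·d = 91 > 0  ⇒  outside

inside=no margin=-6319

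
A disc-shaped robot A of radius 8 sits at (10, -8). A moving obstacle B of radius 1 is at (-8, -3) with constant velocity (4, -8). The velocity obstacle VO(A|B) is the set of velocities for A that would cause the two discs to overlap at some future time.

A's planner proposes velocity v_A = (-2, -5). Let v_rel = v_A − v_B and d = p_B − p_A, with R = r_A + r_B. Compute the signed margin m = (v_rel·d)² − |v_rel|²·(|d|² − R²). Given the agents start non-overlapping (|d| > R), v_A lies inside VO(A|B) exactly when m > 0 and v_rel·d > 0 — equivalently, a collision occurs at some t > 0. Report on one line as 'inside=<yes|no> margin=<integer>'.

d = (-18, 5),  |d|² = 349;  R = 8+1 = 9,  c = 349−9² = 268
v_rel = (-6, 3),  |v_rel|² = 45;  v_rel·d = (-6)·(-18) + (3)·(5) = 123
45·t² − 246·t + 268 = 0  ⇒  m = 123² − 45·268 = 3069
m = 3069 > 0,  v_rel·d = 123 > 0  ⇒  inside

inside=yes margin=3069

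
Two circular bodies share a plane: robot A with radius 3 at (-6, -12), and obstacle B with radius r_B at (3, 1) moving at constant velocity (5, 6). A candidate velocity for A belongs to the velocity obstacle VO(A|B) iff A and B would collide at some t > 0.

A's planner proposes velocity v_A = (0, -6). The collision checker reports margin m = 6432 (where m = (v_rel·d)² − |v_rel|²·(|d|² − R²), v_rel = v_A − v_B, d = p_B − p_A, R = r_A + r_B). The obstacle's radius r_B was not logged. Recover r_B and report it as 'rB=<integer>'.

m = 6432
d = (9, 13);  v_rel = (-5, -12),  |v_rel|² = 169
v_rel×d = (-5)·(13) − (-12)·(9) = 43
since m = R²·169 − 43²:  R² = (1849 + 6432) / 169 = 49
R = √49 = 7  ⇒  r_B = 7 − 3 = 4

rB=4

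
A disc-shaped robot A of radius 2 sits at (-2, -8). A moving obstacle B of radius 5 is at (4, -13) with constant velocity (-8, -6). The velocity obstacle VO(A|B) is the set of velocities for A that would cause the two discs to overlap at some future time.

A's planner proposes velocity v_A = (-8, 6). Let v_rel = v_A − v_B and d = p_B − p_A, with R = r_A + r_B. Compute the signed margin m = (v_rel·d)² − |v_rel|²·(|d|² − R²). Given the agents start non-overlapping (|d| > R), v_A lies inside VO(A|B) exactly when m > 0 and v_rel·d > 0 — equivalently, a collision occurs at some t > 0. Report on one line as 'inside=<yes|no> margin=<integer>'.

d = (6, -5),  |d|² = 61;  R = 2+5 = 7,  c = 61−7² = 12
v_rel = (0, 12),  |v_rel|² = 144;  v_rel·d = (0)·(6) + (12)·(-5) = -60
144·t² + 120·t + 12 = 0  ⇒  m = (-60)² − 144·12 = 1872
m = 1872 > 0,  v_rel·d = -60 < 0  ⇒  outside

inside=no margin=1872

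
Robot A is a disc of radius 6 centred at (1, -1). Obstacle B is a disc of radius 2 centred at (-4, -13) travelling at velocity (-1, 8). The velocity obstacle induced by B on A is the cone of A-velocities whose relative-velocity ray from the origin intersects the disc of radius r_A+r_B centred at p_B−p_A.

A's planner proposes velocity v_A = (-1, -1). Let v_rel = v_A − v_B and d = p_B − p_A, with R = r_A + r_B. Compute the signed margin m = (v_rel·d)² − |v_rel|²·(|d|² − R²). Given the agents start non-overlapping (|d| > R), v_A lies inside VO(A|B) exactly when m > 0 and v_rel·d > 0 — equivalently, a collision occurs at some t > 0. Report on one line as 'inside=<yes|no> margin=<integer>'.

d = (-5, -12),  |d|² = 169;  R = 6+2 = 8,  c = 169−8² = 105
v_rel = (0, -9),  |v_rel|² = 81;  v_rel·d = (0)·(-5) + (-9)·(-12) = 108
81·t² − 216·t + 105 = 0  ⇒  m = 108² − 81·105 = 3159
m = 3159 > 0,  v_rel·d = 108 > 0  ⇒  inside

inside=yes margin=3159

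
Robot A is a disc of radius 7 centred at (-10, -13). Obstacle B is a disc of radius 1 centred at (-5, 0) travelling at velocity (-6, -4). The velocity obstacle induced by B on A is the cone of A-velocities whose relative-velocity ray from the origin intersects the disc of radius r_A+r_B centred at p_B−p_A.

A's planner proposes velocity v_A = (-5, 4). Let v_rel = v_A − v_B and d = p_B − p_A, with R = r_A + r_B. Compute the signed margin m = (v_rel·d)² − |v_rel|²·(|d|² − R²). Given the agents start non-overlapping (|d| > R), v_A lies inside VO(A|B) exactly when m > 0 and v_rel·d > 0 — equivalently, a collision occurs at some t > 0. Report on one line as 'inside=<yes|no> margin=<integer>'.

d = (5, 13),  |d|² = 194;  R = 7+1 = 8,  c = 194−8² = 130
v_rel = (1, 8),  |v_rel|² = 65;  v_rel·d = (1)·(5) + (8)·(13) = 109
65·t² − 218·t + 130 = 0  ⇒  m = 109² − 65·130 = 3431
m = 3431 > 0,  v_rel·d = 109 > 0  ⇒  inside

inside=yes margin=3431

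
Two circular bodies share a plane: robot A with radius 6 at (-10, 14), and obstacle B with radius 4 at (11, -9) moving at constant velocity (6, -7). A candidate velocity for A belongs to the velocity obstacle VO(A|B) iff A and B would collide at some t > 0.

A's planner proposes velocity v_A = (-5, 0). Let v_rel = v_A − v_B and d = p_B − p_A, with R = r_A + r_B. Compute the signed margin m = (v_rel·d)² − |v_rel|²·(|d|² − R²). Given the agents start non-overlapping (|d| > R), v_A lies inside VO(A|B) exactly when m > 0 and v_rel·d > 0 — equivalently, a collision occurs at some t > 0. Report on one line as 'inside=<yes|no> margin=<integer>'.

d = (21, -23),  |d|² = 970;  R = 6+4 = 10,  c = 970−10² = 870
v_rel = (-11, 7),  |v_rel|² = 170;  v_rel·d = (-11)·(21) + (7)·(-23) = -392
170·t² + 784·t + 870 = 0  ⇒  m = (-392)² − 170·870 = 5764
m = 5764 > 0,  v_rel·d = -392 < 0  ⇒  outside

inside=no margin=5764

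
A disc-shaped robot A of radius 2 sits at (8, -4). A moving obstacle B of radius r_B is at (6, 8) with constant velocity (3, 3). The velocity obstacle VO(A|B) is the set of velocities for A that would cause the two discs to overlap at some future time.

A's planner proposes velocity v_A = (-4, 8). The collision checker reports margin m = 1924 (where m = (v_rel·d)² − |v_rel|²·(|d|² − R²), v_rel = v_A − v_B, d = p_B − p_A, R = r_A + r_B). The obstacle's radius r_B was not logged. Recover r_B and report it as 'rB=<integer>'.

m = 1924
d = (-2, 12);  v_rel = (-7, 5),  |v_rel|² = 74
v_rel×d = (-7)·(12) − (5)·(-2) = -74
since m = R²·74 − (-74)²:  R² = (5476 + 1924) / 74 = 100
R = √100 = 10  ⇒  r_B = 10 − 2 = 8

rB=8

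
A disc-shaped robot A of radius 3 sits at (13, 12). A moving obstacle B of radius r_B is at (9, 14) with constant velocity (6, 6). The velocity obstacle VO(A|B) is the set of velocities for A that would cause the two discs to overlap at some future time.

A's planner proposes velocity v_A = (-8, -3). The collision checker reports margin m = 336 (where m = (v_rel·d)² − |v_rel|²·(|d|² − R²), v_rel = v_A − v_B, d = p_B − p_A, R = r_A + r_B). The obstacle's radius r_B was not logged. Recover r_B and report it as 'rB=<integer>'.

m = 336
d = (-4, 2);  v_rel = (-14, -9),  |v_rel|² = 277
v_rel×d = (-14)·(2) − (-9)·(-4) = -64
since m = R²·277 − (-64)²:  R² = (4096 + 336) / 277 = 16
R = √16 = 4  ⇒  r_B = 4 − 3 = 1

rB=1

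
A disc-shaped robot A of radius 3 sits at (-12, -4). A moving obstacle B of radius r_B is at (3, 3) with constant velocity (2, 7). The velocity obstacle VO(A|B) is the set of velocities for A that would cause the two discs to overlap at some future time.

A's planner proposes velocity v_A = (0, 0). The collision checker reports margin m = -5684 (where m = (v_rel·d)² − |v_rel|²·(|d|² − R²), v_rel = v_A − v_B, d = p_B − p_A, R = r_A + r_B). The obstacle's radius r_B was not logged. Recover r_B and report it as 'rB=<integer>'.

m = -5684
d = (15, 7);  v_rel = (-2, -7),  |v_rel|² = 53
v_rel×d = (-2)·(7) − (-7)·(15) = 91
since m = R²·53 − 91²:  R² = (8281 + -5684) / 53 = 49
R = √49 = 7  ⇒  r_B = 7 − 3 = 4

rB=4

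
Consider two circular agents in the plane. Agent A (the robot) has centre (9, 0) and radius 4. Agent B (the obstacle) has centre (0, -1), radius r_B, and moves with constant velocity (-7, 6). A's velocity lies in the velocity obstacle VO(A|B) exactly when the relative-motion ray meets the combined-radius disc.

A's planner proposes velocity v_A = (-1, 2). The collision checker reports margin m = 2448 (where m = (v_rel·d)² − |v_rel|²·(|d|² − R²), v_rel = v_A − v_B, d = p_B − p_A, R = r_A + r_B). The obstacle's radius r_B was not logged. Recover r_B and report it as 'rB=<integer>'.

m = 2448
d = (-9, -1);  v_rel = (6, -4),  |v_rel|² = 52
v_rel×d = (6)·(-1) − (-4)·(-9) = -42
since m = R²·52 − (-42)²:  R² = (1764 + 2448) / 52 = 81
R = √81 = 9  ⇒  r_B = 9 − 4 = 5

rB=5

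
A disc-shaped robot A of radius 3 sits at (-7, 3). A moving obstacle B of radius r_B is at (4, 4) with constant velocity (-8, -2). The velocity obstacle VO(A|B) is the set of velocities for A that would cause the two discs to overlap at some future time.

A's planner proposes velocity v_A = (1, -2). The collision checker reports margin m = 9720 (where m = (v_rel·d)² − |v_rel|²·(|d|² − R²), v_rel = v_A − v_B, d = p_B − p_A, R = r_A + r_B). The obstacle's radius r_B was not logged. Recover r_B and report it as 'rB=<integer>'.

m = 9720
d = (11, 1);  v_rel = (9, 0),  |v_rel|² = 81
v_rel×d = (9)·(1) − (0)·(11) = 9
since m = R²·81 − 9²:  R² = (81 + 9720) / 81 = 121
R = √121 = 11  ⇒  r_B = 11 − 3 = 8

rB=8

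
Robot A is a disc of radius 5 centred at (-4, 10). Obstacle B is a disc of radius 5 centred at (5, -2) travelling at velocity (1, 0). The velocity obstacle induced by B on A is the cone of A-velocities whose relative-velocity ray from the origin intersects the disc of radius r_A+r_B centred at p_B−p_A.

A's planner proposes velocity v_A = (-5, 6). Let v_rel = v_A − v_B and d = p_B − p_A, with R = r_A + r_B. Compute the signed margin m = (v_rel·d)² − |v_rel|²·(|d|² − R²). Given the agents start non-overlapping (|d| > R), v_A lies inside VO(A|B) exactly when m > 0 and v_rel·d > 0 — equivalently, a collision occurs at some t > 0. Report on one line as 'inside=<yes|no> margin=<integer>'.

d = (9, -12),  |d|² = 225;  R = 5+5 = 10,  c = 225−10² = 125
v_rel = (-6, 6),  |v_rel|² = 72;  v_rel·d = (-6)·(9) + (6)·(-12) = -126
72·t² + 252·t + 125 = 0  ⇒  m = (-126)² − 72·125 = 6876
m = 6876 > 0,  v_rel·d = -126 < 0  ⇒  outside

inside=no margin=6876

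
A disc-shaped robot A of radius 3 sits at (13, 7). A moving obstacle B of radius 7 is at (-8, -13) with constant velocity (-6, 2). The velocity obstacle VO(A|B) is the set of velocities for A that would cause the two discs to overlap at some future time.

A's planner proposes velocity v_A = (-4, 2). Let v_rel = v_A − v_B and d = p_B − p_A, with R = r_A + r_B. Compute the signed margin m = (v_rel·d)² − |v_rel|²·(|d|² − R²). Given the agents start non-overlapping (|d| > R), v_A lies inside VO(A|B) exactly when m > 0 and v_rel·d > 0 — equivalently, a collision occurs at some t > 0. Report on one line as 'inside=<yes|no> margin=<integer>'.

d = (-21, -20),  |d|² = 841;  R = 3+7 = 10,  c = 841−10² = 741
v_rel = (2, 0),  |v_rel|² = 4;  v_rel·d = (2)·(-21) + (0)·(-20) = -42
4·t² + 84·t + 741 = 0  ⇒  m = (-42)² − 4·741 = -1200
m = -1200 < 0,  v_rel·d = -42 < 0  ⇒  outside

inside=no margin=-1200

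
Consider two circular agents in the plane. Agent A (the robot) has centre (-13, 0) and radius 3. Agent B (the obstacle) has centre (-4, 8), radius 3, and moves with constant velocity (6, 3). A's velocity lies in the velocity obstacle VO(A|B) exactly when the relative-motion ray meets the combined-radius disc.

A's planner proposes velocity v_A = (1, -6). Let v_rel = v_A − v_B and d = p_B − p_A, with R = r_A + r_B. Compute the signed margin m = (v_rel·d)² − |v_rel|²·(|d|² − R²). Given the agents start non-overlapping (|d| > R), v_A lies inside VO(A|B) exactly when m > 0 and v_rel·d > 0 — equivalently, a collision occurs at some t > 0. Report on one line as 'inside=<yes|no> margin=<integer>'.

d = (9, 8),  |d|² = 145;  R = 3+3 = 6,  c = 145−6² = 109
v_rel = (-5, -9),  |v_rel|² = 106;  v_rel·d = (-5)·(9) + (-9)·(8) = -117
106·t² + 234·t + 109 = 0  ⇒  m = (-117)² − 106·109 = 2135
m = 2135 > 0,  v_rel·d = -117 < 0  ⇒  outside

inside=no margin=2135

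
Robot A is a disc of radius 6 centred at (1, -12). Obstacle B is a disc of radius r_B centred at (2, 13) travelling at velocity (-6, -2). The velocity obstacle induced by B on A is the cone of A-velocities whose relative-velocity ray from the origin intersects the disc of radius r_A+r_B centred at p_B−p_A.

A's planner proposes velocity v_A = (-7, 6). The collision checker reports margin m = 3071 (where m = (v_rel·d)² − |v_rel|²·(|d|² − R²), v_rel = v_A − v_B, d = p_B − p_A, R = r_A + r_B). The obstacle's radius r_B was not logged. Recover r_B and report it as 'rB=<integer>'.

m = 3071
d = (1, 25);  v_rel = (-1, 8),  |v_rel|² = 65
v_rel×d = (-1)·(25) − (8)·(1) = -33
since m = R²·65 − (-33)²:  R² = (1089 + 3071) / 65 = 64
R = √64 = 8  ⇒  r_B = 8 − 6 = 2

rB=2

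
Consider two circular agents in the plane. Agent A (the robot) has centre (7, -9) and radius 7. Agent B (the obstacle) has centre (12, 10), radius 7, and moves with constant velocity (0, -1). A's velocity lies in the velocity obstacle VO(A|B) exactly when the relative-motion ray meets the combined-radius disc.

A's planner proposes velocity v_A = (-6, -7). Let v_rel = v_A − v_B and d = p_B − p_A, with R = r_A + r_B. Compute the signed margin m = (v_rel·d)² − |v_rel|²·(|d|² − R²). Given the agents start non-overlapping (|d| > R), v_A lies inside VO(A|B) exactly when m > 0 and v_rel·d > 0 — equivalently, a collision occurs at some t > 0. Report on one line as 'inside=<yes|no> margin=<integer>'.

d = (5, 19),  |d|² = 386;  R = 7+7 = 14,  c = 386−14² = 190
v_rel = (-6, -6),  |v_rel|² = 72;  v_rel·d = (-6)·(5) + (-6)·(19) = -144
72·t² + 288·t + 190 = 0  ⇒  m = (-144)² − 72·190 = 7056
m = 7056 > 0,  v_rel·d = -144 < 0  ⇒  outside

inside=no margin=7056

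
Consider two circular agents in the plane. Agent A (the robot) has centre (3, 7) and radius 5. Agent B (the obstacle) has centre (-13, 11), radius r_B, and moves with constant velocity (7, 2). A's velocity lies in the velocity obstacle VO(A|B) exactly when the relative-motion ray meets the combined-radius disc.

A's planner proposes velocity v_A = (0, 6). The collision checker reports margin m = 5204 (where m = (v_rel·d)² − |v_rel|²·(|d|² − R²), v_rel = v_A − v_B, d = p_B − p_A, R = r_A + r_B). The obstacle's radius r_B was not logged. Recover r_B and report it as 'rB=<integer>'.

m = 5204
d = (-16, 4);  v_rel = (-7, 4),  |v_rel|² = 65
v_rel×d = (-7)·(4) − (4)·(-16) = 36
since m = R²·65 − 36²:  R² = (1296 + 5204) / 65 = 100
R = √100 = 10  ⇒  r_B = 10 − 5 = 5

rB=5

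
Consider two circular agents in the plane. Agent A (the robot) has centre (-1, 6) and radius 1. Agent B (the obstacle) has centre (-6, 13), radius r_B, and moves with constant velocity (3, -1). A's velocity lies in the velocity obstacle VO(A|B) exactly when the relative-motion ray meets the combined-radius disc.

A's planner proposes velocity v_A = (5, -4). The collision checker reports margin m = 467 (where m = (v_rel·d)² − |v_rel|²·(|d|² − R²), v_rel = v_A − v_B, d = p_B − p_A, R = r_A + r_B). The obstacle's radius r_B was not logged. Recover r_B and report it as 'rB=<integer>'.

m = 467
d = (-5, 7);  v_rel = (2, -3),  |v_rel|² = 13
v_rel×d = (2)·(7) − (-3)·(-5) = -1
since m = R²·13 − (-1)²:  R² = (1 + 467) / 13 = 36
R = √36 = 6  ⇒  r_B = 6 − 1 = 5

rB=5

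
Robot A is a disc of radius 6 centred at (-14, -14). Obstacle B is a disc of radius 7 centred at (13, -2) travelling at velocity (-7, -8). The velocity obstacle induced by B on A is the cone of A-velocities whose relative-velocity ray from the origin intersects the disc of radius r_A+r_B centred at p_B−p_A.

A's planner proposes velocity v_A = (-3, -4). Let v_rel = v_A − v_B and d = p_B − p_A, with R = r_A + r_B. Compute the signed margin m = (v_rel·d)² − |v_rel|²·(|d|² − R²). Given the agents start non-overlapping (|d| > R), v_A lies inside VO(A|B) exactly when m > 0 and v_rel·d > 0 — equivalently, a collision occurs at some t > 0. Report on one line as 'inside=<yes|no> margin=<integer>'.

d = (27, 12),  |d|² = 873;  R = 6+7 = 13,  c = 873−13² = 704
v_rel = (4, 4),  |v_rel|² = 32;  v_rel·d = (4)·(27) + (4)·(12) = 156
32·t² − 312·t + 704 = 0  ⇒  m = 156² − 32·704 = 1808
m = 1808 > 0,  v_rel·d = 156 > 0  ⇒  inside

inside=yes margin=1808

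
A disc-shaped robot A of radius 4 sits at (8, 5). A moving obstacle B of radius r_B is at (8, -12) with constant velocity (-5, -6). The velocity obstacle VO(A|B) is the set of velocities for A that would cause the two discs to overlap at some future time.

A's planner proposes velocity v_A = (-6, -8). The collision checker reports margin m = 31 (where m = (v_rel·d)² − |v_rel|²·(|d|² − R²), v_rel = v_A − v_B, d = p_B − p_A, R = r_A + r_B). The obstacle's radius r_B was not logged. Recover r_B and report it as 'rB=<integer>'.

m = 31
d = (0, -17);  v_rel = (-1, -2),  |v_rel|² = 5
v_rel×d = (-1)·(-17) − (-2)·(0) = 17
since m = R²·5 − 17²:  R² = (289 + 31) / 5 = 64
R = √64 = 8  ⇒  r_B = 8 − 4 = 4

rB=4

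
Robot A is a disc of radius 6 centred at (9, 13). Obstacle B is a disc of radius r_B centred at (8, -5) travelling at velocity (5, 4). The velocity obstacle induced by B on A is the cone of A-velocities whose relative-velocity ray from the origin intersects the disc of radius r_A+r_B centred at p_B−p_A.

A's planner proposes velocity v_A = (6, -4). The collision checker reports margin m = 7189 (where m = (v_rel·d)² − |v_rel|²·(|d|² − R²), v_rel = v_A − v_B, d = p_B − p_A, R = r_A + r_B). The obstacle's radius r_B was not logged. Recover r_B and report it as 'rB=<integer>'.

m = 7189
d = (-1, -18);  v_rel = (1, -8),  |v_rel|² = 65
v_rel×d = (1)·(-18) − (-8)·(-1) = -26
since m = R²·65 − (-26)²:  R² = (676 + 7189) / 65 = 121
R = √121 = 11  ⇒  r_B = 11 − 6 = 5

rB=5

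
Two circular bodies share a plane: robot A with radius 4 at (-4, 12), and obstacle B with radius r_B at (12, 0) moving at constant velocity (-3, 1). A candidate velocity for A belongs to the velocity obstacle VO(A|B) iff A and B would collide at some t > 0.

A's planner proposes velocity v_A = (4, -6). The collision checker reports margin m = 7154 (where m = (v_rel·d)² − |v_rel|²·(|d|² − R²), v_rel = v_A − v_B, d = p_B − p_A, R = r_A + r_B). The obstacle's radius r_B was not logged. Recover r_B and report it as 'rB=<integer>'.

m = 7154
d = (16, -12);  v_rel = (7, -7),  |v_rel|² = 98
v_rel×d = (7)·(-12) − (-7)·(16) = 28
since m = R²·98 − 28²:  R² = (784 + 7154) / 98 = 81
R = √81 = 9  ⇒  r_B = 9 − 4 = 5

rB=5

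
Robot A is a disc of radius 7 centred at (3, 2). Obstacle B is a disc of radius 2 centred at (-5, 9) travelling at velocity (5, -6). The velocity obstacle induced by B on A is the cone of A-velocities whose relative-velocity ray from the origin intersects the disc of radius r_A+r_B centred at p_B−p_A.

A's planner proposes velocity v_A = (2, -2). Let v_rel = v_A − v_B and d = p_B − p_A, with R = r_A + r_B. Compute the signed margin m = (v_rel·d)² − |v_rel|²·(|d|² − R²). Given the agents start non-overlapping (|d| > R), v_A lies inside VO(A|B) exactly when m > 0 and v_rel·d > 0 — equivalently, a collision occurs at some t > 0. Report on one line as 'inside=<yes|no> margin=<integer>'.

d = (-8, 7),  |d|² = 113;  R = 7+2 = 9,  c = 113−9² = 32
v_rel = (-3, 4),  |v_rel|² = 25;  v_rel·d = (-3)·(-8) + (4)·(7) = 52
25·t² − 104·t + 32 = 0  ⇒  m = 52² − 25·32 = 1904
m = 1904 > 0,  v_rel·d = 52 > 0  ⇒  inside

inside=yes margin=1904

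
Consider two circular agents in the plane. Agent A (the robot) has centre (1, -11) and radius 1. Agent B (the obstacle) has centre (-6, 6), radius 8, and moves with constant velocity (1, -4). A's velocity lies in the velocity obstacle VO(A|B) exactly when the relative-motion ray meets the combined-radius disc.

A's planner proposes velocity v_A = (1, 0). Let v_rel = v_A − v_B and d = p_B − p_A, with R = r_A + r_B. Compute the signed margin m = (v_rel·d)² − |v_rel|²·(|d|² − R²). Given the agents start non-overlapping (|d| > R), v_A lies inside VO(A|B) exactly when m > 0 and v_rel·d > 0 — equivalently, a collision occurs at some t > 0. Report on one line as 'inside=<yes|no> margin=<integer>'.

d = (-7, 17),  |d|² = 338;  R = 1+8 = 9,  c = 338−9² = 257
v_rel = (0, 4),  |v_rel|² = 16;  v_rel·d = (0)·(-7) + (4)·(17) = 68
16·t² − 136·t + 257 = 0  ⇒  m = 68² − 16·257 = 512
m = 512 > 0,  v_rel·d = 68 > 0  ⇒  inside

inside=yes margin=512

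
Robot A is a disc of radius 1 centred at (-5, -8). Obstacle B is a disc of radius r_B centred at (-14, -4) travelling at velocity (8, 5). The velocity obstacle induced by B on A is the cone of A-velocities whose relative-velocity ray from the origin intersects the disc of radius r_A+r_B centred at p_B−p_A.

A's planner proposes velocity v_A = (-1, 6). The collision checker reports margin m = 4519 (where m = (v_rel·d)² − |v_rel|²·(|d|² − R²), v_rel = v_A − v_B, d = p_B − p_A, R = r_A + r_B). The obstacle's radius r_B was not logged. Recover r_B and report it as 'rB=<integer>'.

m = 4519
d = (-9, 4);  v_rel = (-9, 1),  |v_rel|² = 82
v_rel×d = (-9)·(4) − (1)·(-9) = -27
since m = R²·82 − (-27)²:  R² = (729 + 4519) / 82 = 64
R = √64 = 8  ⇒  r_B = 8 − 1 = 7

rB=7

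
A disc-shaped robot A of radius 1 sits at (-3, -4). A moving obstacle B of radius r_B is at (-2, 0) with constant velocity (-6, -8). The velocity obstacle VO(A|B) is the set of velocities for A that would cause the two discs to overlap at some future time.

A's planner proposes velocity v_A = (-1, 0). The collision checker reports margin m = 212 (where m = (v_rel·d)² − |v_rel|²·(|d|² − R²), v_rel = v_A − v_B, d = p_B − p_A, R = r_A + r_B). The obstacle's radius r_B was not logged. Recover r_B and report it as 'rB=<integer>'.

m = 212
d = (1, 4);  v_rel = (5, 8),  |v_rel|² = 89
v_rel×d = (5)·(4) − (8)·(1) = 12
since m = R²·89 − 12²:  R² = (144 + 212) / 89 = 4
R = √4 = 2  ⇒  r_B = 2 − 1 = 1

rB=1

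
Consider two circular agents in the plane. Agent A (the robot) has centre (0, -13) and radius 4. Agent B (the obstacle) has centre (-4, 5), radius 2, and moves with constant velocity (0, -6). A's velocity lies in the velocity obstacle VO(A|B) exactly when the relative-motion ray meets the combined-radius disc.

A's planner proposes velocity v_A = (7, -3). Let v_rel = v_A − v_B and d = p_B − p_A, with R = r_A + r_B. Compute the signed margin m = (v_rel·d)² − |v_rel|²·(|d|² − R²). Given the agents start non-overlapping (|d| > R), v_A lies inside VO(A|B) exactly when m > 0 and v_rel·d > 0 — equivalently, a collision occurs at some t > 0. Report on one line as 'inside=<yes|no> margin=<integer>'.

d = (-4, 18),  |d|² = 340;  R = 4+2 = 6,  c = 340−6² = 304
v_rel = (7, 3),  |v_rel|² = 58;  v_rel·d = (7)·(-4) + (3)·(18) = 26
58·t² − 52·t + 304 = 0  ⇒  m = 26² − 58·304 = -16956
m = -16956 < 0,  v_rel·d = 26 > 0  ⇒  outside

inside=no margin=-16956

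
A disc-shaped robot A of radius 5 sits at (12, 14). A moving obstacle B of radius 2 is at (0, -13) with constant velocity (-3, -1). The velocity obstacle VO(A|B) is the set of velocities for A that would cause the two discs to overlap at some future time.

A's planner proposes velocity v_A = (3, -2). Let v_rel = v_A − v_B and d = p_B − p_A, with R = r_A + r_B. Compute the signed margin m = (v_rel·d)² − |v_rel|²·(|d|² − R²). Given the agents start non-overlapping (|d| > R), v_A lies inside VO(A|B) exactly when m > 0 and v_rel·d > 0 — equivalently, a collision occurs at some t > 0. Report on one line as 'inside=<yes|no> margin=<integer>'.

d = (-12, -27),  |d|² = 873;  R = 5+2 = 7,  c = 873−7² = 824
v_rel = (6, -1),  |v_rel|² = 37;  v_rel·d = (6)·(-12) + (-1)·(-27) = -45
37·t² + 90·t + 824 = 0  ⇒  m = (-45)² − 37·824 = -28463
m = -28463 < 0,  v_rel·d = -45 < 0  ⇒  outside

inside=no margin=-28463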